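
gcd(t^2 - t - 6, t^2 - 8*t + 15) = t - 3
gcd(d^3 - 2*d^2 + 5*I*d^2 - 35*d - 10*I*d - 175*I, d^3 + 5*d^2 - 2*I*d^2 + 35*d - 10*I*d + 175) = d^2 + d*(5 + 5*I) + 25*I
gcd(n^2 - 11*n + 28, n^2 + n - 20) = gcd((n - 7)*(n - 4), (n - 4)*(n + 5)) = n - 4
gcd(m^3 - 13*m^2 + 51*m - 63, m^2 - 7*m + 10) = 1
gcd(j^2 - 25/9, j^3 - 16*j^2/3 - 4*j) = 1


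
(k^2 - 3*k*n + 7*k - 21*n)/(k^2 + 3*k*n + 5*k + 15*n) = (k^2 - 3*k*n + 7*k - 21*n)/(k^2 + 3*k*n + 5*k + 15*n)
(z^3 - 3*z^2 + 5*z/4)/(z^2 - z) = (z^2 - 3*z + 5/4)/(z - 1)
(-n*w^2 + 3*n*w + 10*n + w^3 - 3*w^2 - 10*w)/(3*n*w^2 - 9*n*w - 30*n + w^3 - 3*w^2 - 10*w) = (-n + w)/(3*n + w)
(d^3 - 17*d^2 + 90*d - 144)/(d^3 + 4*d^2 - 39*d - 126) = (d^2 - 11*d + 24)/(d^2 + 10*d + 21)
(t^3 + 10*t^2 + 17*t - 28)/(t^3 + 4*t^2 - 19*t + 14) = (t + 4)/(t - 2)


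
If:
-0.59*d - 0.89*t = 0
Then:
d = -1.50847457627119*t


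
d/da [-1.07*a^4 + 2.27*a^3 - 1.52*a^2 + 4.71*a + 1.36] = -4.28*a^3 + 6.81*a^2 - 3.04*a + 4.71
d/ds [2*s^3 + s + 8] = 6*s^2 + 1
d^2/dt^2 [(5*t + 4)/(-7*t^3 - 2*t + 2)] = 2*(-(5*t + 4)*(21*t^2 + 2)^2 + (105*t^2 + 21*t*(5*t + 4) + 10)*(7*t^3 + 2*t - 2))/(7*t^3 + 2*t - 2)^3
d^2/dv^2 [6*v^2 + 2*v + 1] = 12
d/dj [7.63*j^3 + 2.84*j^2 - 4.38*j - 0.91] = 22.89*j^2 + 5.68*j - 4.38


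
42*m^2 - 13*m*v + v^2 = (-7*m + v)*(-6*m + v)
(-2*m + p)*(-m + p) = 2*m^2 - 3*m*p + p^2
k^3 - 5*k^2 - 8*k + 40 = (k - 5)*(k - 2*sqrt(2))*(k + 2*sqrt(2))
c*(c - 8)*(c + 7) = c^3 - c^2 - 56*c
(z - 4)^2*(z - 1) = z^3 - 9*z^2 + 24*z - 16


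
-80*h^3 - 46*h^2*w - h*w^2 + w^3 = (-8*h + w)*(2*h + w)*(5*h + w)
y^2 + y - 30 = (y - 5)*(y + 6)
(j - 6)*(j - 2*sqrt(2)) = j^2 - 6*j - 2*sqrt(2)*j + 12*sqrt(2)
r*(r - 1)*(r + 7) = r^3 + 6*r^2 - 7*r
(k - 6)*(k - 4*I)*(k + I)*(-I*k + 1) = -I*k^4 - 2*k^3 + 6*I*k^3 + 12*k^2 - 7*I*k^2 + 4*k + 42*I*k - 24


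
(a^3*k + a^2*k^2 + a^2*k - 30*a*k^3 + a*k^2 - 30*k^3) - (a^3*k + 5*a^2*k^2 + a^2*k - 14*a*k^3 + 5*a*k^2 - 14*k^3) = -4*a^2*k^2 - 16*a*k^3 - 4*a*k^2 - 16*k^3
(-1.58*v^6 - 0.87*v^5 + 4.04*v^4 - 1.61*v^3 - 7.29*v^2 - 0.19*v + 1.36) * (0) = 0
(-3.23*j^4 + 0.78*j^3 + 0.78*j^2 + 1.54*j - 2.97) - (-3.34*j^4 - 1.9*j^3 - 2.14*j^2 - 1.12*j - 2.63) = 0.11*j^4 + 2.68*j^3 + 2.92*j^2 + 2.66*j - 0.34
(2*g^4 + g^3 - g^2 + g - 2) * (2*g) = 4*g^5 + 2*g^4 - 2*g^3 + 2*g^2 - 4*g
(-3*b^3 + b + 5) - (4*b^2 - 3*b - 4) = -3*b^3 - 4*b^2 + 4*b + 9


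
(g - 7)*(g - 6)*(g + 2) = g^3 - 11*g^2 + 16*g + 84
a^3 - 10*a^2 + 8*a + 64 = (a - 8)*(a - 4)*(a + 2)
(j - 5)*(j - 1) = j^2 - 6*j + 5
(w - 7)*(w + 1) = w^2 - 6*w - 7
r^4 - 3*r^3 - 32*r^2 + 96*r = r*(r - 3)*(r - 4*sqrt(2))*(r + 4*sqrt(2))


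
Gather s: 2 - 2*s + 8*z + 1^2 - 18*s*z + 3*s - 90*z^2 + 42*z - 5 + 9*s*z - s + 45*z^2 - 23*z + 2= -9*s*z - 45*z^2 + 27*z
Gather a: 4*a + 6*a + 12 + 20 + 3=10*a + 35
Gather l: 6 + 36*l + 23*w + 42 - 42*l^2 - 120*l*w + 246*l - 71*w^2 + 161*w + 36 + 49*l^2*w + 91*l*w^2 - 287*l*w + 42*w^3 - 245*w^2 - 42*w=l^2*(49*w - 42) + l*(91*w^2 - 407*w + 282) + 42*w^3 - 316*w^2 + 142*w + 84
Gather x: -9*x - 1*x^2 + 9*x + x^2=0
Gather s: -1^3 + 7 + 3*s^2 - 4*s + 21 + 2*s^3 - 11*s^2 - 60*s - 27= 2*s^3 - 8*s^2 - 64*s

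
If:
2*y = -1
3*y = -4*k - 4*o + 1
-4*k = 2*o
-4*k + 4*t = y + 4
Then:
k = -5/8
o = 5/4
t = 1/4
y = -1/2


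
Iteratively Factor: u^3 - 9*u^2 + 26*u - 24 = (u - 2)*(u^2 - 7*u + 12) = (u - 4)*(u - 2)*(u - 3)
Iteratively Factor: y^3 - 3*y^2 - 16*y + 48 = (y - 4)*(y^2 + y - 12) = (y - 4)*(y + 4)*(y - 3)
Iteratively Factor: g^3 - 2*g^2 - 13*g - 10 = (g + 1)*(g^2 - 3*g - 10) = (g - 5)*(g + 1)*(g + 2)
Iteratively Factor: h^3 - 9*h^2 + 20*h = (h - 4)*(h^2 - 5*h) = h*(h - 4)*(h - 5)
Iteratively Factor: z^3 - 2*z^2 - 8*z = (z - 4)*(z^2 + 2*z) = (z - 4)*(z + 2)*(z)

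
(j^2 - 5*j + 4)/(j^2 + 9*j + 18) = (j^2 - 5*j + 4)/(j^2 + 9*j + 18)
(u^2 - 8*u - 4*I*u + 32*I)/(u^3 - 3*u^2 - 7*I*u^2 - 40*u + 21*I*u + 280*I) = (u - 4*I)/(u^2 + u*(5 - 7*I) - 35*I)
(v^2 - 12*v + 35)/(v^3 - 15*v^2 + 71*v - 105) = 1/(v - 3)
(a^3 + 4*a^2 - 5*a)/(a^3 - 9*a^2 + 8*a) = (a + 5)/(a - 8)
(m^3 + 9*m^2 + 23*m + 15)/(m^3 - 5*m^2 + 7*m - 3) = (m^3 + 9*m^2 + 23*m + 15)/(m^3 - 5*m^2 + 7*m - 3)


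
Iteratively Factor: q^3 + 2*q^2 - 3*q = (q)*(q^2 + 2*q - 3) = q*(q - 1)*(q + 3)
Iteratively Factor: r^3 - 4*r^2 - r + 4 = (r + 1)*(r^2 - 5*r + 4) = (r - 4)*(r + 1)*(r - 1)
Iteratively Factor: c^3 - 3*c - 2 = (c + 1)*(c^2 - c - 2) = (c + 1)^2*(c - 2)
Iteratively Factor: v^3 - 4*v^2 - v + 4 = (v - 4)*(v^2 - 1) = (v - 4)*(v - 1)*(v + 1)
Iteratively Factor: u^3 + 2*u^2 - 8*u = (u - 2)*(u^2 + 4*u) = (u - 2)*(u + 4)*(u)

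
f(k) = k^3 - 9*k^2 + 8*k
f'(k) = 3*k^2 - 18*k + 8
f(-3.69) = -202.31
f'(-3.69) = 115.27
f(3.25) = -34.73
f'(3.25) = -18.81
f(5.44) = -61.83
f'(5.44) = -1.14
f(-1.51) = -36.04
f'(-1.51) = 42.02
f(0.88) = 0.75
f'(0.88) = -5.52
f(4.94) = -59.56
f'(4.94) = -7.71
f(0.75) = 1.36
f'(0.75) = -3.81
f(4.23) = -51.51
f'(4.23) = -14.46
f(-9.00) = -1530.00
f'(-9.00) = 413.00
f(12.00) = 528.00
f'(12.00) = 224.00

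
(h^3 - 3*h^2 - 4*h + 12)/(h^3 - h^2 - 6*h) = (h - 2)/h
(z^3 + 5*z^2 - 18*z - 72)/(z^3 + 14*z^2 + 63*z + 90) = (z - 4)/(z + 5)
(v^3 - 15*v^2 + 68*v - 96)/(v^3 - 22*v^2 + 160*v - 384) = (v^2 - 7*v + 12)/(v^2 - 14*v + 48)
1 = 1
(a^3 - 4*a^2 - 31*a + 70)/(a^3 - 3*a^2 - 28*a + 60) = (a - 7)/(a - 6)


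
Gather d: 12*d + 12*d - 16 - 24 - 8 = 24*d - 48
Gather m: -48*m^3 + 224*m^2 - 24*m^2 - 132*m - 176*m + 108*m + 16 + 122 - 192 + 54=-48*m^3 + 200*m^2 - 200*m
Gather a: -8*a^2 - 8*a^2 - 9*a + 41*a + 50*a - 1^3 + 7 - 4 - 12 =-16*a^2 + 82*a - 10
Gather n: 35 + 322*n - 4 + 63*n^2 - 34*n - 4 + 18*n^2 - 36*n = 81*n^2 + 252*n + 27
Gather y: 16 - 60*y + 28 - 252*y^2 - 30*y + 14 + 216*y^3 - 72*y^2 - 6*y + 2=216*y^3 - 324*y^2 - 96*y + 60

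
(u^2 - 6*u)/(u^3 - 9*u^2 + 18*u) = 1/(u - 3)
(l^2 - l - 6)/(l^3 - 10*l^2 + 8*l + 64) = (l - 3)/(l^2 - 12*l + 32)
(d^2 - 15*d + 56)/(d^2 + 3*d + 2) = (d^2 - 15*d + 56)/(d^2 + 3*d + 2)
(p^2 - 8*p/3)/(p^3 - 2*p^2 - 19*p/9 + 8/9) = 3*p/(3*p^2 + 2*p - 1)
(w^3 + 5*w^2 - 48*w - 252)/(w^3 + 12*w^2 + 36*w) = (w - 7)/w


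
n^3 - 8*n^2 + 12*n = n*(n - 6)*(n - 2)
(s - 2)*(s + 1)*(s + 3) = s^3 + 2*s^2 - 5*s - 6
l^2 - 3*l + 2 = (l - 2)*(l - 1)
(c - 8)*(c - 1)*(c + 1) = c^3 - 8*c^2 - c + 8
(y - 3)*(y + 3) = y^2 - 9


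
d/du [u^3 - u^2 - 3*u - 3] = 3*u^2 - 2*u - 3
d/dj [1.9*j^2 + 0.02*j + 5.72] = 3.8*j + 0.02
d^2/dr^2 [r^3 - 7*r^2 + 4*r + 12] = 6*r - 14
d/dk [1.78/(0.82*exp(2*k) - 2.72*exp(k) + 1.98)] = (4.8416 - 2.9192*exp(k))*exp(k)/(0.82*exp(2*k) - 2.72*exp(k) + 1.98)^2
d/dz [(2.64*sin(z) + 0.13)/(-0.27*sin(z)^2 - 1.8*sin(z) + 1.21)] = (0.7128*sin(z)^2 + 0.0701999999999998*sin(z) + 3.4284)*cos(z)/(0.0729*sin(z)^4 + 0.972*sin(z)^3 + 2.5866*sin(z)^2 - 4.356*sin(z) + 1.4641)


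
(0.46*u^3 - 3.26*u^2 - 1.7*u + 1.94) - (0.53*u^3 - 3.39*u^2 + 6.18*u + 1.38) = -0.07*u^3 + 0.13*u^2 - 7.88*u + 0.56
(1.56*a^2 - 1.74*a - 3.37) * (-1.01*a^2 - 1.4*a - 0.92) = -1.5756*a^4 - 0.4266*a^3 + 4.4045*a^2 + 6.3188*a + 3.1004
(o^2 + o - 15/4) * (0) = 0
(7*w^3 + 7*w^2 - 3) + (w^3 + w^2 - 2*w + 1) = 8*w^3 + 8*w^2 - 2*w - 2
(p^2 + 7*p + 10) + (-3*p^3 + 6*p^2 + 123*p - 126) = -3*p^3 + 7*p^2 + 130*p - 116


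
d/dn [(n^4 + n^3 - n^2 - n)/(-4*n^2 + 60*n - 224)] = (-n^5 + 22*n^4 - 97*n^3 - 92*n^2 + 56*n + 28)/(2*(n^4 - 30*n^3 + 337*n^2 - 1680*n + 3136))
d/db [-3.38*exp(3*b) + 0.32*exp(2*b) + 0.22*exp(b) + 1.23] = (-10.14*exp(2*b) + 0.64*exp(b) + 0.22)*exp(b)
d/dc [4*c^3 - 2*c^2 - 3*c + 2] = 12*c^2 - 4*c - 3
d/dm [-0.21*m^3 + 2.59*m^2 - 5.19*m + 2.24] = -0.63*m^2 + 5.18*m - 5.19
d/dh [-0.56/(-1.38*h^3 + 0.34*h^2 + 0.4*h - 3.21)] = (-2.3184*h^2 + 0.3808*h + 0.224)/(1.38*h^3 - 0.34*h^2 - 0.4*h + 3.21)^2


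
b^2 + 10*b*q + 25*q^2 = (b + 5*q)^2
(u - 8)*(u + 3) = u^2 - 5*u - 24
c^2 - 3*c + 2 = (c - 2)*(c - 1)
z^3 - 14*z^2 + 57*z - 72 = (z - 8)*(z - 3)^2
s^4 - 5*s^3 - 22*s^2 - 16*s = s*(s - 8)*(s + 1)*(s + 2)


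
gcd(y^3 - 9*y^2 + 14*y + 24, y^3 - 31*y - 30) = y^2 - 5*y - 6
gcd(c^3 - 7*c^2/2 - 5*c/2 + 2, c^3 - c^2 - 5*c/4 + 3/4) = c^2 + c/2 - 1/2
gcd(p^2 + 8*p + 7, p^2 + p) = p + 1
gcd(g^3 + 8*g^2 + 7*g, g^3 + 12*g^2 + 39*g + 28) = g^2 + 8*g + 7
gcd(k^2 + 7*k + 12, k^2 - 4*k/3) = 1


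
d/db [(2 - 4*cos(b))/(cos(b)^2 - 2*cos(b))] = 4*(-sin(b) - sin(b)/cos(b)^2 + tan(b))/(cos(b) - 2)^2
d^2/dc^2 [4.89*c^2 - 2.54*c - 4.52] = 9.78000000000000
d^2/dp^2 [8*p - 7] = 0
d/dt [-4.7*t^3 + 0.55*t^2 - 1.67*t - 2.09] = -14.1*t^2 + 1.1*t - 1.67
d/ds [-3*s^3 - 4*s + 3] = -9*s^2 - 4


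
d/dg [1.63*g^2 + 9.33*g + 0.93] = 3.26*g + 9.33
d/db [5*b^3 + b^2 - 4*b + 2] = 15*b^2 + 2*b - 4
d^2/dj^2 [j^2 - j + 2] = 2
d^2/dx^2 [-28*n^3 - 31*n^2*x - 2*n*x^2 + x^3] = -4*n + 6*x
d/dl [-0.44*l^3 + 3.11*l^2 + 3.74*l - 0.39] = -1.32*l^2 + 6.22*l + 3.74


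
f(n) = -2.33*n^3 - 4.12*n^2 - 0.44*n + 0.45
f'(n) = -6.99*n^2 - 8.24*n - 0.44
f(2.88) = -90.65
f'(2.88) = -82.15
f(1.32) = -12.67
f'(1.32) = -23.50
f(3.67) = -171.83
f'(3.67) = -124.83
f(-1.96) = 3.03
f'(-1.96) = -11.14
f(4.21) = -248.29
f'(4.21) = -159.02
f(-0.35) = 0.20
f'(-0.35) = 1.59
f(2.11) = -40.71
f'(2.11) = -48.95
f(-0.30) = 0.27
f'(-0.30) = 1.40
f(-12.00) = 3438.69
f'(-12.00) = -908.12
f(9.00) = -2035.80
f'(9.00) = -640.79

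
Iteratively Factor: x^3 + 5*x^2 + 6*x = (x + 2)*(x^2 + 3*x) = x*(x + 2)*(x + 3)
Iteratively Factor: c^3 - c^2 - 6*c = (c + 2)*(c^2 - 3*c) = (c - 3)*(c + 2)*(c)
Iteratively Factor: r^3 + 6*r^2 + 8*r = (r + 2)*(r^2 + 4*r) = (r + 2)*(r + 4)*(r)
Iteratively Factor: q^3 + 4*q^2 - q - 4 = (q + 4)*(q^2 - 1) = (q - 1)*(q + 4)*(q + 1)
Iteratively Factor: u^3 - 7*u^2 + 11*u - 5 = (u - 1)*(u^2 - 6*u + 5) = (u - 1)^2*(u - 5)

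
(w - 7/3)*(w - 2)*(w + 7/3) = w^3 - 2*w^2 - 49*w/9 + 98/9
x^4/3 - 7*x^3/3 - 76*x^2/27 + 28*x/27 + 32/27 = (x/3 + 1/3)*(x - 8)*(x - 2/3)*(x + 2/3)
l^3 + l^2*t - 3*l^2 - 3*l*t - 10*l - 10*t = (l - 5)*(l + 2)*(l + t)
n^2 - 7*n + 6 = (n - 6)*(n - 1)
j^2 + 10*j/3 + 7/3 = (j + 1)*(j + 7/3)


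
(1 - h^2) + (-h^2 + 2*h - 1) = -2*h^2 + 2*h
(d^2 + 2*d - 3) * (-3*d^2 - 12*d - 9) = -3*d^4 - 18*d^3 - 24*d^2 + 18*d + 27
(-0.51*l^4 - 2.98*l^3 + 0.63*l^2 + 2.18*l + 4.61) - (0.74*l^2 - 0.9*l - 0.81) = -0.51*l^4 - 2.98*l^3 - 0.11*l^2 + 3.08*l + 5.42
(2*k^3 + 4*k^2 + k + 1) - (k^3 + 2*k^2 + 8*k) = k^3 + 2*k^2 - 7*k + 1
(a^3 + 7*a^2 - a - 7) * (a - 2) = a^4 + 5*a^3 - 15*a^2 - 5*a + 14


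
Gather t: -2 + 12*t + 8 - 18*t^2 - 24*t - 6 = -18*t^2 - 12*t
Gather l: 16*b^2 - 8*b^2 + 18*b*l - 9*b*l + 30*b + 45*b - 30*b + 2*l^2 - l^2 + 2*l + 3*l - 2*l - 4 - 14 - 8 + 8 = 8*b^2 + 45*b + l^2 + l*(9*b + 3) - 18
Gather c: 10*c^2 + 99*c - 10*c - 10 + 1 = 10*c^2 + 89*c - 9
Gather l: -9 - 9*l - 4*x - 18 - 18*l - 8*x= -27*l - 12*x - 27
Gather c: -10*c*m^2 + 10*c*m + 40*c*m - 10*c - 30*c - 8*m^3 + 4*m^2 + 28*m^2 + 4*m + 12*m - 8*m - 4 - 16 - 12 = c*(-10*m^2 + 50*m - 40) - 8*m^3 + 32*m^2 + 8*m - 32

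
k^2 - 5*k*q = k*(k - 5*q)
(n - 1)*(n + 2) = n^2 + n - 2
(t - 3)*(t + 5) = t^2 + 2*t - 15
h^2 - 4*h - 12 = (h - 6)*(h + 2)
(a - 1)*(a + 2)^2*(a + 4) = a^4 + 7*a^3 + 12*a^2 - 4*a - 16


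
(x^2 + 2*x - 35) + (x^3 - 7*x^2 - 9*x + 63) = x^3 - 6*x^2 - 7*x + 28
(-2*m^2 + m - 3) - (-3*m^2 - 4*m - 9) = m^2 + 5*m + 6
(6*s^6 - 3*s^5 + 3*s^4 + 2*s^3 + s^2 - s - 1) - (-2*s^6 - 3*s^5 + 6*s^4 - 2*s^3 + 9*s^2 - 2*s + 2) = 8*s^6 - 3*s^4 + 4*s^3 - 8*s^2 + s - 3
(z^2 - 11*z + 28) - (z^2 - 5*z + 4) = 24 - 6*z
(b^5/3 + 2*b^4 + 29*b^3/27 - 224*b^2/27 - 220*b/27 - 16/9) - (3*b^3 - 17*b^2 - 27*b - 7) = b^5/3 + 2*b^4 - 52*b^3/27 + 235*b^2/27 + 509*b/27 + 47/9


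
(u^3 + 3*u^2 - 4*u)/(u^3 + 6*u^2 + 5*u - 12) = u/(u + 3)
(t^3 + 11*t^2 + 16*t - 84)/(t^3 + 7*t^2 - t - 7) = (t^2 + 4*t - 12)/(t^2 - 1)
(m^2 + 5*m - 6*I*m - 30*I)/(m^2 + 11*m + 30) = (m - 6*I)/(m + 6)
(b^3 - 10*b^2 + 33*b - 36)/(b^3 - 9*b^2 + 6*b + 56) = (b^2 - 6*b + 9)/(b^2 - 5*b - 14)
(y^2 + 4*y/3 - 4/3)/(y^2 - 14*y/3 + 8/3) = (y + 2)/(y - 4)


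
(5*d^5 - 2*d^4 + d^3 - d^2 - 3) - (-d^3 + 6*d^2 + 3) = 5*d^5 - 2*d^4 + 2*d^3 - 7*d^2 - 6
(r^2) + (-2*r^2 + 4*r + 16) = -r^2 + 4*r + 16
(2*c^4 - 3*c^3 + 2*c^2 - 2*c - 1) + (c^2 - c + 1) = 2*c^4 - 3*c^3 + 3*c^2 - 3*c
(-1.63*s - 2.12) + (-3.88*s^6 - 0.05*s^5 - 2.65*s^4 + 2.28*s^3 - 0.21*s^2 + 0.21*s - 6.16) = -3.88*s^6 - 0.05*s^5 - 2.65*s^4 + 2.28*s^3 - 0.21*s^2 - 1.42*s - 8.28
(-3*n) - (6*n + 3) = -9*n - 3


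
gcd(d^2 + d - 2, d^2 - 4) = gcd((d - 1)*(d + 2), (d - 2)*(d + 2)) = d + 2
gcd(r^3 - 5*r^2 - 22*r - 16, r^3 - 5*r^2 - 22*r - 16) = r^3 - 5*r^2 - 22*r - 16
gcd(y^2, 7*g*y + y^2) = y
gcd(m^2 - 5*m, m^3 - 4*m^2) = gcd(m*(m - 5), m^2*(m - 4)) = m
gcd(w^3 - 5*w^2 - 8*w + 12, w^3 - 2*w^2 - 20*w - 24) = w^2 - 4*w - 12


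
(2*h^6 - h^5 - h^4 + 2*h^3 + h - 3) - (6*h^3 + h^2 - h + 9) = 2*h^6 - h^5 - h^4 - 4*h^3 - h^2 + 2*h - 12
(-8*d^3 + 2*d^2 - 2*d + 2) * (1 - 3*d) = 24*d^4 - 14*d^3 + 8*d^2 - 8*d + 2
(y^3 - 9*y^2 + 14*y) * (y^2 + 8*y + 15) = y^5 - y^4 - 43*y^3 - 23*y^2 + 210*y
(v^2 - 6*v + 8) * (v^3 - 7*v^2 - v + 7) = v^5 - 13*v^4 + 49*v^3 - 43*v^2 - 50*v + 56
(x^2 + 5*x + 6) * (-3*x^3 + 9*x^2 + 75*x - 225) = -3*x^5 - 6*x^4 + 102*x^3 + 204*x^2 - 675*x - 1350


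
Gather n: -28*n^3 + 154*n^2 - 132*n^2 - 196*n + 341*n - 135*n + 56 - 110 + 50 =-28*n^3 + 22*n^2 + 10*n - 4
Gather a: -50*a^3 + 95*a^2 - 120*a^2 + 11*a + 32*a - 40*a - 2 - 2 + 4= -50*a^3 - 25*a^2 + 3*a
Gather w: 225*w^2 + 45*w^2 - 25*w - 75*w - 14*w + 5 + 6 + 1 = 270*w^2 - 114*w + 12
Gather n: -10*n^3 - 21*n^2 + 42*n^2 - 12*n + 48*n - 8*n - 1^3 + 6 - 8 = -10*n^3 + 21*n^2 + 28*n - 3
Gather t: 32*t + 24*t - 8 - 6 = 56*t - 14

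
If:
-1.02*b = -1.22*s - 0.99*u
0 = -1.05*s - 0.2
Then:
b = 0.970588235294118*u - 0.227824463118581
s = -0.19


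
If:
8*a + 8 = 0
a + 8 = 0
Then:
No Solution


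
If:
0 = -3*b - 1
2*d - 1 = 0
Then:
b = -1/3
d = 1/2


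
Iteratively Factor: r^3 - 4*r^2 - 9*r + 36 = (r - 4)*(r^2 - 9) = (r - 4)*(r + 3)*(r - 3)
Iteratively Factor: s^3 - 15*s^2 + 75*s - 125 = (s - 5)*(s^2 - 10*s + 25) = (s - 5)^2*(s - 5)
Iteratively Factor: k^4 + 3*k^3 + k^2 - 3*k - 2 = (k + 2)*(k^3 + k^2 - k - 1) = (k + 1)*(k + 2)*(k^2 - 1) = (k - 1)*(k + 1)*(k + 2)*(k + 1)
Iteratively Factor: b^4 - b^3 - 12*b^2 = (b)*(b^3 - b^2 - 12*b) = b^2*(b^2 - b - 12) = b^2*(b + 3)*(b - 4)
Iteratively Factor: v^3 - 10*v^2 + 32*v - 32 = (v - 4)*(v^2 - 6*v + 8) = (v - 4)^2*(v - 2)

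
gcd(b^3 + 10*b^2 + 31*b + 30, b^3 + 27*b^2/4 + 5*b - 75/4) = b^2 + 8*b + 15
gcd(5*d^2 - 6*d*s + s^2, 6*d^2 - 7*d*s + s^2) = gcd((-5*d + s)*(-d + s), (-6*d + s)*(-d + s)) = -d + s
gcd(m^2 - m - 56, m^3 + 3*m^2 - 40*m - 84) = m + 7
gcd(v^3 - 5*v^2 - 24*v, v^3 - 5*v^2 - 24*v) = v^3 - 5*v^2 - 24*v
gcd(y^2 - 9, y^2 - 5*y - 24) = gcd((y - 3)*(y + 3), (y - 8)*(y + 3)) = y + 3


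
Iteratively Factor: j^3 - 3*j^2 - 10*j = (j - 5)*(j^2 + 2*j) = (j - 5)*(j + 2)*(j)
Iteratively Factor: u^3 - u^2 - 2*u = (u - 2)*(u^2 + u) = (u - 2)*(u + 1)*(u)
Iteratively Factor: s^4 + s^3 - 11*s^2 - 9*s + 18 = (s + 2)*(s^3 - s^2 - 9*s + 9) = (s + 2)*(s + 3)*(s^2 - 4*s + 3) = (s - 1)*(s + 2)*(s + 3)*(s - 3)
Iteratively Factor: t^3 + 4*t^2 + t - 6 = (t + 2)*(t^2 + 2*t - 3) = (t - 1)*(t + 2)*(t + 3)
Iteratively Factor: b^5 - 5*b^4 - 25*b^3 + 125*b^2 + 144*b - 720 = (b - 3)*(b^4 - 2*b^3 - 31*b^2 + 32*b + 240) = (b - 4)*(b - 3)*(b^3 + 2*b^2 - 23*b - 60) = (b - 4)*(b - 3)*(b + 3)*(b^2 - b - 20) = (b - 4)*(b - 3)*(b + 3)*(b + 4)*(b - 5)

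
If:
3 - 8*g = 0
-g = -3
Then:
No Solution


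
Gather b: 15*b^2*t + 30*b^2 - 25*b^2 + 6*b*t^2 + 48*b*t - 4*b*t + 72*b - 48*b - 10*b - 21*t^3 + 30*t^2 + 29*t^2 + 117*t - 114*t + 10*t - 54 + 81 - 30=b^2*(15*t + 5) + b*(6*t^2 + 44*t + 14) - 21*t^3 + 59*t^2 + 13*t - 3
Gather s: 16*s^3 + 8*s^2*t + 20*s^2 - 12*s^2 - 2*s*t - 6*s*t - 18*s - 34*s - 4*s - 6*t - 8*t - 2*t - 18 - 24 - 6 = 16*s^3 + s^2*(8*t + 8) + s*(-8*t - 56) - 16*t - 48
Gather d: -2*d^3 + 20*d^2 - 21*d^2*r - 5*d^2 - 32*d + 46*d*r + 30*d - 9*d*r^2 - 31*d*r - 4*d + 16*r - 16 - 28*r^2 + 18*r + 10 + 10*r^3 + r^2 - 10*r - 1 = -2*d^3 + d^2*(15 - 21*r) + d*(-9*r^2 + 15*r - 6) + 10*r^3 - 27*r^2 + 24*r - 7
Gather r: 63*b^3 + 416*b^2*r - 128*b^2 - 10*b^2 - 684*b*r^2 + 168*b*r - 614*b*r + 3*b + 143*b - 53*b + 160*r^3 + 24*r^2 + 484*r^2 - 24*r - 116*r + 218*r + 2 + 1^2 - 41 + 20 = 63*b^3 - 138*b^2 + 93*b + 160*r^3 + r^2*(508 - 684*b) + r*(416*b^2 - 446*b + 78) - 18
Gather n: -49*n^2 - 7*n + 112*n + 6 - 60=-49*n^2 + 105*n - 54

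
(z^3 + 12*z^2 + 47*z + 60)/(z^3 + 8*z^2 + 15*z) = (z + 4)/z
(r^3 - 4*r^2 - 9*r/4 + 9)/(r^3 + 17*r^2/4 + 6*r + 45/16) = 4*(2*r^2 - 11*r + 12)/(8*r^2 + 22*r + 15)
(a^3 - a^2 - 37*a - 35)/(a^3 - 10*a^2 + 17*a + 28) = (a + 5)/(a - 4)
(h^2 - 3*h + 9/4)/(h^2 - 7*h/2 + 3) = (h - 3/2)/(h - 2)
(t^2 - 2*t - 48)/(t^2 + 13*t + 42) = (t - 8)/(t + 7)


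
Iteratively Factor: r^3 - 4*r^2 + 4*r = (r - 2)*(r^2 - 2*r) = r*(r - 2)*(r - 2)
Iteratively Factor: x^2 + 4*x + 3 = (x + 1)*(x + 3)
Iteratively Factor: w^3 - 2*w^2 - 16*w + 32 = (w + 4)*(w^2 - 6*w + 8) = (w - 4)*(w + 4)*(w - 2)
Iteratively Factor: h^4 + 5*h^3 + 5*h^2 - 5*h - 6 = (h + 2)*(h^3 + 3*h^2 - h - 3) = (h + 1)*(h + 2)*(h^2 + 2*h - 3) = (h - 1)*(h + 1)*(h + 2)*(h + 3)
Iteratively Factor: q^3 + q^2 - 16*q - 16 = (q + 4)*(q^2 - 3*q - 4) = (q - 4)*(q + 4)*(q + 1)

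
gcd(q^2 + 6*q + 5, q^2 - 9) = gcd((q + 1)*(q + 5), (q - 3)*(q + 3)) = 1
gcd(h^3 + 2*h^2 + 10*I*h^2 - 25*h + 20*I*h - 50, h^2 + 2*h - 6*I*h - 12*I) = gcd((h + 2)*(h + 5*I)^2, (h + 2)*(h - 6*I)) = h + 2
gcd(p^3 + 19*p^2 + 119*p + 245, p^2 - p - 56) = p + 7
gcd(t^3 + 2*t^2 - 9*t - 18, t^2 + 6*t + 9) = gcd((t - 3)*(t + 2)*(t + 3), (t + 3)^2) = t + 3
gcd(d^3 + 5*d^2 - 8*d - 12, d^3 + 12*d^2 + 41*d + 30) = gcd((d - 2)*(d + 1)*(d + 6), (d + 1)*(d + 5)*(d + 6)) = d^2 + 7*d + 6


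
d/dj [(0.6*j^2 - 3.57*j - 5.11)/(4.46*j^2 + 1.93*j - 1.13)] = (17.0802*j^2 + 44.2252*j + 13.8964)/(19.8916*j^4 + 17.2156*j^3 - 6.3547*j^2 - 4.3618*j + 1.2769)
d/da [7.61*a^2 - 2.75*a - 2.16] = 15.22*a - 2.75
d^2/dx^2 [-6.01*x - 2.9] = 0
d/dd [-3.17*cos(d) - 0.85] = 3.17*sin(d)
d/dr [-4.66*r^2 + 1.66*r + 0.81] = 1.66 - 9.32*r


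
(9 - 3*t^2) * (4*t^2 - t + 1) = -12*t^4 + 3*t^3 + 33*t^2 - 9*t + 9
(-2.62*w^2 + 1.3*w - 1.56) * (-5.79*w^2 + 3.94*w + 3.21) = 15.1698*w^4 - 17.8498*w^3 + 5.7442*w^2 - 1.9734*w - 5.0076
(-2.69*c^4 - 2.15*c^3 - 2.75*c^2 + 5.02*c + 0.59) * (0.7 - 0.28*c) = 0.7532*c^5 - 1.281*c^4 - 0.735*c^3 - 3.3306*c^2 + 3.3488*c + 0.413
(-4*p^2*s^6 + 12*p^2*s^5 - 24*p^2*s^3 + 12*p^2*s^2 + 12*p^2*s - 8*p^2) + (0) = -4*p^2*s^6 + 12*p^2*s^5 - 24*p^2*s^3 + 12*p^2*s^2 + 12*p^2*s - 8*p^2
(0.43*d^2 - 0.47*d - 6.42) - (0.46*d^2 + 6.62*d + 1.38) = -0.03*d^2 - 7.09*d - 7.8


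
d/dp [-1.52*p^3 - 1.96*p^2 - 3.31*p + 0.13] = -4.56*p^2 - 3.92*p - 3.31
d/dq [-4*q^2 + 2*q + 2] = 2 - 8*q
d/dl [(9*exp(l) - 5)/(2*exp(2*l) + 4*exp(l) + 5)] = (-18*exp(2*l) + 20*exp(l) + 65)*exp(l)/(4*exp(4*l) + 16*exp(3*l) + 36*exp(2*l) + 40*exp(l) + 25)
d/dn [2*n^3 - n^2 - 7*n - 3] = 6*n^2 - 2*n - 7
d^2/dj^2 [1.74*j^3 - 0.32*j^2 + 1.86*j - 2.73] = 10.44*j - 0.64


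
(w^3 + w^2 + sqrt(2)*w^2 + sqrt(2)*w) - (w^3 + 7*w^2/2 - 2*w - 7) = -5*w^2/2 + sqrt(2)*w^2 + sqrt(2)*w + 2*w + 7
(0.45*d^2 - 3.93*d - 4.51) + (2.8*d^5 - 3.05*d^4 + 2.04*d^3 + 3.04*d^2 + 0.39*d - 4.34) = 2.8*d^5 - 3.05*d^4 + 2.04*d^3 + 3.49*d^2 - 3.54*d - 8.85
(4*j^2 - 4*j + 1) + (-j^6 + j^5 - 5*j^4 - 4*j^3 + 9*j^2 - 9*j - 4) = -j^6 + j^5 - 5*j^4 - 4*j^3 + 13*j^2 - 13*j - 3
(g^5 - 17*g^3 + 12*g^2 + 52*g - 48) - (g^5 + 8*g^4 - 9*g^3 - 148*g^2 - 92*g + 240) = -8*g^4 - 8*g^3 + 160*g^2 + 144*g - 288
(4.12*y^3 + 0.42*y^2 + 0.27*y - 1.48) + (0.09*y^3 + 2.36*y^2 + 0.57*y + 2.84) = 4.21*y^3 + 2.78*y^2 + 0.84*y + 1.36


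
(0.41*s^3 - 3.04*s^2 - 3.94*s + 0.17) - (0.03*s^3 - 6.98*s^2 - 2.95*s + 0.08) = 0.38*s^3 + 3.94*s^2 - 0.99*s + 0.09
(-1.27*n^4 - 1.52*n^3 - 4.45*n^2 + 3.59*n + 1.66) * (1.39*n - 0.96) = -1.7653*n^5 - 0.8936*n^4 - 4.7263*n^3 + 9.2621*n^2 - 1.139*n - 1.5936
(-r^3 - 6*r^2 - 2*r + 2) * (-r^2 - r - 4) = r^5 + 7*r^4 + 12*r^3 + 24*r^2 + 6*r - 8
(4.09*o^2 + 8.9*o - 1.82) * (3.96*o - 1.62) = 16.1964*o^3 + 28.6182*o^2 - 21.6252*o + 2.9484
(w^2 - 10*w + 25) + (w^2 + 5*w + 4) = 2*w^2 - 5*w + 29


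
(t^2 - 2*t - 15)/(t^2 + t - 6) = (t - 5)/(t - 2)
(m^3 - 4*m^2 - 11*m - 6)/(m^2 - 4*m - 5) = (m^2 - 5*m - 6)/(m - 5)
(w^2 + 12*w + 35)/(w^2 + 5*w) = (w + 7)/w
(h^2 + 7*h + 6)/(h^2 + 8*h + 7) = (h + 6)/(h + 7)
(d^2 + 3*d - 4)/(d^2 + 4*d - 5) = (d + 4)/(d + 5)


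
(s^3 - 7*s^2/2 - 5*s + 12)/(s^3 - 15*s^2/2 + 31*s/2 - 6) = (2*s^2 + s - 6)/(2*s^2 - 7*s + 3)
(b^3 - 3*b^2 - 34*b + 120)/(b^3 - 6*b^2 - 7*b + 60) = (b + 6)/(b + 3)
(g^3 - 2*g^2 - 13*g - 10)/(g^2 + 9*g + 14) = (g^2 - 4*g - 5)/(g + 7)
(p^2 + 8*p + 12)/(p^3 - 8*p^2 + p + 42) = (p + 6)/(p^2 - 10*p + 21)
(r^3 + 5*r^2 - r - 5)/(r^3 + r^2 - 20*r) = (r^2 - 1)/(r*(r - 4))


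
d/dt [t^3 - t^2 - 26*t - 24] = 3*t^2 - 2*t - 26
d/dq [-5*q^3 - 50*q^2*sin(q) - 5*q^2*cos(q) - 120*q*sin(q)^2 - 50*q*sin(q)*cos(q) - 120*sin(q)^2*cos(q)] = 5*q^2*sin(q) - 50*q^2*cos(q) - 15*q^2 - 100*q*sin(q) - 120*q*sin(2*q) - 10*q*cos(q) - 50*q*cos(2*q) + 30*sin(q) - 25*sin(2*q) - 90*sin(3*q) + 60*cos(2*q) - 60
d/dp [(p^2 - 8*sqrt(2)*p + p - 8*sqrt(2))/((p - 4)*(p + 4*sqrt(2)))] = (-5*p^2 + 12*sqrt(2)*p^2 - 16*sqrt(2)*p - 48*sqrt(2) + 320)/(p^4 - 8*p^3 + 8*sqrt(2)*p^3 - 64*sqrt(2)*p^2 + 48*p^2 - 256*p + 128*sqrt(2)*p + 512)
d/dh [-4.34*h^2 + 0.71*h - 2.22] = 0.71 - 8.68*h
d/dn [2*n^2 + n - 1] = 4*n + 1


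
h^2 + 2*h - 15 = (h - 3)*(h + 5)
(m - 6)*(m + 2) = m^2 - 4*m - 12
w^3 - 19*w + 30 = (w - 3)*(w - 2)*(w + 5)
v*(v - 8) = v^2 - 8*v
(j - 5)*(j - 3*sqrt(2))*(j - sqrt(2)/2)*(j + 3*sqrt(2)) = j^4 - 5*j^3 - sqrt(2)*j^3/2 - 18*j^2 + 5*sqrt(2)*j^2/2 + 9*sqrt(2)*j + 90*j - 45*sqrt(2)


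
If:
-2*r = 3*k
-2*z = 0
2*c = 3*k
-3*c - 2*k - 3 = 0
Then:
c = -9/13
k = -6/13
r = 9/13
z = 0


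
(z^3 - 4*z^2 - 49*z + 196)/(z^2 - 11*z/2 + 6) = 2*(z^2 - 49)/(2*z - 3)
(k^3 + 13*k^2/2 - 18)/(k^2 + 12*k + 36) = (k^2 + k/2 - 3)/(k + 6)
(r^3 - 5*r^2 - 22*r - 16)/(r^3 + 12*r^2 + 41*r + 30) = (r^2 - 6*r - 16)/(r^2 + 11*r + 30)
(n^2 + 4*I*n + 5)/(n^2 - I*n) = (n + 5*I)/n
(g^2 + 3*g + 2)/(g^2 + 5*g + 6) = (g + 1)/(g + 3)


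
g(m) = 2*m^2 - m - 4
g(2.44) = 5.47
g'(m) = 4*m - 1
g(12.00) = 272.00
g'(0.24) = -0.04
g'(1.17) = 3.68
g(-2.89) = 15.59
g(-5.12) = 53.55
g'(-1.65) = -7.60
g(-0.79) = -1.96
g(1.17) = -2.43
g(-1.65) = 3.10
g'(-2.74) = -11.96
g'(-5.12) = -21.48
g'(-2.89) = -12.56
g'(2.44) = 8.76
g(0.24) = -4.12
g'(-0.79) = -4.16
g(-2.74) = 13.76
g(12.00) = 272.00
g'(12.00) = 47.00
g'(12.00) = 47.00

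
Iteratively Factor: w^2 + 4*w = (w)*(w + 4)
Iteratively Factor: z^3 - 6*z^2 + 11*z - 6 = (z - 1)*(z^2 - 5*z + 6) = (z - 2)*(z - 1)*(z - 3)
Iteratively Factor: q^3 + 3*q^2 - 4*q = (q - 1)*(q^2 + 4*q) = (q - 1)*(q + 4)*(q)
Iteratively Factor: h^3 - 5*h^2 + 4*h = (h - 4)*(h^2 - h) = (h - 4)*(h - 1)*(h)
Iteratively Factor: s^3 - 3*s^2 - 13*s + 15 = (s + 3)*(s^2 - 6*s + 5) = (s - 5)*(s + 3)*(s - 1)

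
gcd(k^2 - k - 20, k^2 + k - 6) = 1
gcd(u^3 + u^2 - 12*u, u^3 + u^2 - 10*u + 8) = u + 4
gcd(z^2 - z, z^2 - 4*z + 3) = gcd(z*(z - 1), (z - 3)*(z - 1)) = z - 1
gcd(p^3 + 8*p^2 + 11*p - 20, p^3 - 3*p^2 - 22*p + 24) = p^2 + 3*p - 4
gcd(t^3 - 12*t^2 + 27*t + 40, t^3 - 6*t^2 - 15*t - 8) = t^2 - 7*t - 8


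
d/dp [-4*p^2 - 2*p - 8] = -8*p - 2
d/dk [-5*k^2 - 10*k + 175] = -10*k - 10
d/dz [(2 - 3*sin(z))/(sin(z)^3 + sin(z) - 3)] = (6*sin(z)^3 - 6*sin(z)^2 + 7)*cos(z)/(sin(z)^3 + sin(z) - 3)^2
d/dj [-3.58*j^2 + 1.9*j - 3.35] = 1.9 - 7.16*j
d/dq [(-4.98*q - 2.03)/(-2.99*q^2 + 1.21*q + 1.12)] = (14.8902*q^2 - 6.0258*q - (4.98*q + 2.03)*(5.98*q - 1.21) - 5.5776)/(-2.99*q^2 + 1.21*q + 1.12)^2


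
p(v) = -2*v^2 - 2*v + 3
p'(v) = -4*v - 2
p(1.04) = -1.24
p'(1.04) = -6.16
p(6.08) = -83.09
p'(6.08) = -26.32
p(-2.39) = -3.64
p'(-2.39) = 7.56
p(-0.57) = 3.49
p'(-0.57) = 0.28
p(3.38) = -26.61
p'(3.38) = -15.52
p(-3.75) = -17.62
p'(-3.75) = 13.00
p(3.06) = -21.85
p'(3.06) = -14.24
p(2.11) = -10.12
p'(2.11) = -10.44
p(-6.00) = -57.00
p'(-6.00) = 22.00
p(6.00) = -81.00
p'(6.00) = -26.00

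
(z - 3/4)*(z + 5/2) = z^2 + 7*z/4 - 15/8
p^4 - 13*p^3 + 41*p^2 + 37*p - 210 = (p - 7)*(p - 5)*(p - 3)*(p + 2)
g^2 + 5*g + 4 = (g + 1)*(g + 4)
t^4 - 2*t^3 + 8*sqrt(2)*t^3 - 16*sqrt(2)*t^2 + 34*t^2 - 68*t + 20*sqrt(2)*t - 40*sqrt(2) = (t - 2)*(t + sqrt(2))*(t + 2*sqrt(2))*(t + 5*sqrt(2))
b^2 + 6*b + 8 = (b + 2)*(b + 4)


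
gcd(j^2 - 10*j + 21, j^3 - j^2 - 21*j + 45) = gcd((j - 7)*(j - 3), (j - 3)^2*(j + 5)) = j - 3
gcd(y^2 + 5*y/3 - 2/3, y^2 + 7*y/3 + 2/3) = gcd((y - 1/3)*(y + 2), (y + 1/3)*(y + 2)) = y + 2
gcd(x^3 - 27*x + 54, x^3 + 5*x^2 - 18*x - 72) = x + 6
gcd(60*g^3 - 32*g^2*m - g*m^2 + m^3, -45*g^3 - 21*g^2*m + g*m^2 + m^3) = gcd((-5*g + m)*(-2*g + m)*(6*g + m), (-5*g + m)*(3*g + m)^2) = 5*g - m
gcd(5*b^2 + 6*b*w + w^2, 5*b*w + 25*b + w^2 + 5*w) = 5*b + w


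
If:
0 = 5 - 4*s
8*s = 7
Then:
No Solution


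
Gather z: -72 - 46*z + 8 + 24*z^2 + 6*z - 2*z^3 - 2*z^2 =-2*z^3 + 22*z^2 - 40*z - 64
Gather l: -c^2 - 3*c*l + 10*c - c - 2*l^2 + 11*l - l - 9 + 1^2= -c^2 + 9*c - 2*l^2 + l*(10 - 3*c) - 8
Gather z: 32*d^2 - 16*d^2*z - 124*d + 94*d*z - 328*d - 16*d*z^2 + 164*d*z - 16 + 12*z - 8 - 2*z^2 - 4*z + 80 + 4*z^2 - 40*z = 32*d^2 - 452*d + z^2*(2 - 16*d) + z*(-16*d^2 + 258*d - 32) + 56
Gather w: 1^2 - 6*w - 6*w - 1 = -12*w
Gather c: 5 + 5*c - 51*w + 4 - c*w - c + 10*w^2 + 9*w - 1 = c*(4 - w) + 10*w^2 - 42*w + 8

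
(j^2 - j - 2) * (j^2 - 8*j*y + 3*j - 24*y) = j^4 - 8*j^3*y + 2*j^3 - 16*j^2*y - 5*j^2 + 40*j*y - 6*j + 48*y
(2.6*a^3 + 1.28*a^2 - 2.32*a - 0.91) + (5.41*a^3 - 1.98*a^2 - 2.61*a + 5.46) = 8.01*a^3 - 0.7*a^2 - 4.93*a + 4.55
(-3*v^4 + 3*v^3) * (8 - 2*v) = 6*v^5 - 30*v^4 + 24*v^3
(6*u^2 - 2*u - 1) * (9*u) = 54*u^3 - 18*u^2 - 9*u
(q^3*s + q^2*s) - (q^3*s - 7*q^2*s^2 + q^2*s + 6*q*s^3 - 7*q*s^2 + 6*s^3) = 7*q^2*s^2 - 6*q*s^3 + 7*q*s^2 - 6*s^3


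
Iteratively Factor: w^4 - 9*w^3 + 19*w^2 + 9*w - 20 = (w - 5)*(w^3 - 4*w^2 - w + 4) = (w - 5)*(w + 1)*(w^2 - 5*w + 4) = (w - 5)*(w - 4)*(w + 1)*(w - 1)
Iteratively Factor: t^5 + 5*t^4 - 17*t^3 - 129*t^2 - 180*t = (t + 3)*(t^4 + 2*t^3 - 23*t^2 - 60*t) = t*(t + 3)*(t^3 + 2*t^2 - 23*t - 60) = t*(t + 3)^2*(t^2 - t - 20) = t*(t + 3)^2*(t + 4)*(t - 5)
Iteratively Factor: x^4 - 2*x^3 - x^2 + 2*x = (x + 1)*(x^3 - 3*x^2 + 2*x) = (x - 2)*(x + 1)*(x^2 - x) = x*(x - 2)*(x + 1)*(x - 1)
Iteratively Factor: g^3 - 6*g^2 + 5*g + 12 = (g - 3)*(g^2 - 3*g - 4) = (g - 4)*(g - 3)*(g + 1)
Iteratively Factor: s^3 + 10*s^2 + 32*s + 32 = (s + 4)*(s^2 + 6*s + 8) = (s + 4)^2*(s + 2)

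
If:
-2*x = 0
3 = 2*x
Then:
No Solution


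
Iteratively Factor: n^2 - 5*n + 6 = (n - 3)*(n - 2)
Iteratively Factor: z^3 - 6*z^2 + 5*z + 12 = (z - 4)*(z^2 - 2*z - 3) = (z - 4)*(z + 1)*(z - 3)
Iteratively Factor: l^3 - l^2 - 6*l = (l)*(l^2 - l - 6) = l*(l + 2)*(l - 3)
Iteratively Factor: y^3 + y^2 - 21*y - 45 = (y + 3)*(y^2 - 2*y - 15) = (y + 3)^2*(y - 5)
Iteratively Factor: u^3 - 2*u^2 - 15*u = (u - 5)*(u^2 + 3*u) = (u - 5)*(u + 3)*(u)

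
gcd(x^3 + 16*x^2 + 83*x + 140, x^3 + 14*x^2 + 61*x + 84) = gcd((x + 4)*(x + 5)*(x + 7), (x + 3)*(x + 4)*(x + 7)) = x^2 + 11*x + 28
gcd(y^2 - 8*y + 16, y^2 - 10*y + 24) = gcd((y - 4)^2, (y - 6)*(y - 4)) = y - 4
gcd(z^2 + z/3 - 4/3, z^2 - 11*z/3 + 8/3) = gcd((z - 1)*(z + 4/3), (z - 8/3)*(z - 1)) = z - 1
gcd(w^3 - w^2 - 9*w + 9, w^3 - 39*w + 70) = 1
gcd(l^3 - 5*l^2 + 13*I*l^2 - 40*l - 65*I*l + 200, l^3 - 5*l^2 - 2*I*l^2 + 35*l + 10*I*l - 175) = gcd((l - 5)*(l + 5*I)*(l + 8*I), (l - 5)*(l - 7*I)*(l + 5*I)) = l^2 + l*(-5 + 5*I) - 25*I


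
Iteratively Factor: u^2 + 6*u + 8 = (u + 2)*(u + 4)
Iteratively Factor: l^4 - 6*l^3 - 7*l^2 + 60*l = (l - 4)*(l^3 - 2*l^2 - 15*l) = (l - 4)*(l + 3)*(l^2 - 5*l) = (l - 5)*(l - 4)*(l + 3)*(l)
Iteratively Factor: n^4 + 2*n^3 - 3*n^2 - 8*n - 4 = (n + 2)*(n^3 - 3*n - 2) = (n + 1)*(n + 2)*(n^2 - n - 2) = (n + 1)^2*(n + 2)*(n - 2)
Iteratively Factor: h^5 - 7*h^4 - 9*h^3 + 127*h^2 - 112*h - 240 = (h - 4)*(h^4 - 3*h^3 - 21*h^2 + 43*h + 60) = (h - 4)*(h + 4)*(h^3 - 7*h^2 + 7*h + 15) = (h - 4)*(h + 1)*(h + 4)*(h^2 - 8*h + 15) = (h - 5)*(h - 4)*(h + 1)*(h + 4)*(h - 3)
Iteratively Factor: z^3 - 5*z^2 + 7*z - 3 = (z - 1)*(z^2 - 4*z + 3) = (z - 3)*(z - 1)*(z - 1)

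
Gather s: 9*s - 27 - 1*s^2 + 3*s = -s^2 + 12*s - 27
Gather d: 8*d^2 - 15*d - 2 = 8*d^2 - 15*d - 2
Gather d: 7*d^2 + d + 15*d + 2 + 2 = 7*d^2 + 16*d + 4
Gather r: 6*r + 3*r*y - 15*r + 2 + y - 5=r*(3*y - 9) + y - 3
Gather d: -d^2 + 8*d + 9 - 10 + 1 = -d^2 + 8*d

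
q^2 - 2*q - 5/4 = (q - 5/2)*(q + 1/2)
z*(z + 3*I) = z^2 + 3*I*z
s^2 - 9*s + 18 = (s - 6)*(s - 3)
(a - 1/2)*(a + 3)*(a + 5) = a^3 + 15*a^2/2 + 11*a - 15/2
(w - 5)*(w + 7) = w^2 + 2*w - 35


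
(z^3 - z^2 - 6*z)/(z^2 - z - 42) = z*(-z^2 + z + 6)/(-z^2 + z + 42)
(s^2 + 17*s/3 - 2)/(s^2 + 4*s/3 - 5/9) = 3*(s + 6)/(3*s + 5)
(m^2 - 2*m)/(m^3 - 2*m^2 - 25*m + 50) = m/(m^2 - 25)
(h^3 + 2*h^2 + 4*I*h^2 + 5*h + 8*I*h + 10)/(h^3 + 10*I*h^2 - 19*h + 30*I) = (h + 2)/(h + 6*I)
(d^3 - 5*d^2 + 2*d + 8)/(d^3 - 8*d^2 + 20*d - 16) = (d + 1)/(d - 2)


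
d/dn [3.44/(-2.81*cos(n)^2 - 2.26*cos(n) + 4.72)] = -(19.3328*cos(n) + 7.7744)*sin(n)/(2.81*cos(n)^2 + 2.26*cos(n) - 4.72)^2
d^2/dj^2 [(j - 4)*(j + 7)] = 2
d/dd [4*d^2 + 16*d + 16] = 8*d + 16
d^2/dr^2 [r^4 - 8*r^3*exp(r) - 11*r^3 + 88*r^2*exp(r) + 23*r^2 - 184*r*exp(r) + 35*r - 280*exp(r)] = -8*r^3*exp(r) + 40*r^2*exp(r) + 12*r^2 + 120*r*exp(r) - 66*r - 472*exp(r) + 46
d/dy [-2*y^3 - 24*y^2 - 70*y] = -6*y^2 - 48*y - 70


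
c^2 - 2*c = c*(c - 2)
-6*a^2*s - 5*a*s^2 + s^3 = s*(-6*a + s)*(a + s)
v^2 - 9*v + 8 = (v - 8)*(v - 1)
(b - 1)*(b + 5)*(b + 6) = b^3 + 10*b^2 + 19*b - 30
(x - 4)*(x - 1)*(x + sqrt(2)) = x^3 - 5*x^2 + sqrt(2)*x^2 - 5*sqrt(2)*x + 4*x + 4*sqrt(2)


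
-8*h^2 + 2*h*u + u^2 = (-2*h + u)*(4*h + u)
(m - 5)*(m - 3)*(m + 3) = m^3 - 5*m^2 - 9*m + 45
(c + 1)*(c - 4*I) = c^2 + c - 4*I*c - 4*I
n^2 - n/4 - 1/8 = (n - 1/2)*(n + 1/4)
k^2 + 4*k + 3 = (k + 1)*(k + 3)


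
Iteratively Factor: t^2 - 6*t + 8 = (t - 4)*(t - 2)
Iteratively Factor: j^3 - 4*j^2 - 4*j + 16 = (j - 4)*(j^2 - 4) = (j - 4)*(j + 2)*(j - 2)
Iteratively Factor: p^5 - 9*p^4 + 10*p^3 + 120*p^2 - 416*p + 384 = (p + 4)*(p^4 - 13*p^3 + 62*p^2 - 128*p + 96) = (p - 3)*(p + 4)*(p^3 - 10*p^2 + 32*p - 32) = (p - 4)*(p - 3)*(p + 4)*(p^2 - 6*p + 8) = (p - 4)*(p - 3)*(p - 2)*(p + 4)*(p - 4)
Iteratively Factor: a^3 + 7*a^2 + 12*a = (a)*(a^2 + 7*a + 12) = a*(a + 3)*(a + 4)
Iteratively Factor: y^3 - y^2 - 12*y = (y - 4)*(y^2 + 3*y) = (y - 4)*(y + 3)*(y)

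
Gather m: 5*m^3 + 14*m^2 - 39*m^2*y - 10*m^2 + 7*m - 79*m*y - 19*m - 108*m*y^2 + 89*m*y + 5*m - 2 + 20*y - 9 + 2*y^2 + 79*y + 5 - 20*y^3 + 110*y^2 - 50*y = 5*m^3 + m^2*(4 - 39*y) + m*(-108*y^2 + 10*y - 7) - 20*y^3 + 112*y^2 + 49*y - 6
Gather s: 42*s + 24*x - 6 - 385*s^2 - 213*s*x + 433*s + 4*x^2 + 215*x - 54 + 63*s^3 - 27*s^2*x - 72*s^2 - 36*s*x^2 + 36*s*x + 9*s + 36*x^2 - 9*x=63*s^3 + s^2*(-27*x - 457) + s*(-36*x^2 - 177*x + 484) + 40*x^2 + 230*x - 60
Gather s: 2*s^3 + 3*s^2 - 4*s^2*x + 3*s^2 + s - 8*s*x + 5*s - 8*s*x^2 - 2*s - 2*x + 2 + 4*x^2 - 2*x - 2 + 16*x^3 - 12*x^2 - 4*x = 2*s^3 + s^2*(6 - 4*x) + s*(-8*x^2 - 8*x + 4) + 16*x^3 - 8*x^2 - 8*x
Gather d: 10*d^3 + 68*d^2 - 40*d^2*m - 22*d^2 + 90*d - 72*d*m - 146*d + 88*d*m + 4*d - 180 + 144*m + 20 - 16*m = 10*d^3 + d^2*(46 - 40*m) + d*(16*m - 52) + 128*m - 160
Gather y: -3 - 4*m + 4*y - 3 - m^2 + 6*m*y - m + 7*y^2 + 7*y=-m^2 - 5*m + 7*y^2 + y*(6*m + 11) - 6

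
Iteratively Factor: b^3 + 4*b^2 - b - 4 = (b - 1)*(b^2 + 5*b + 4) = (b - 1)*(b + 1)*(b + 4)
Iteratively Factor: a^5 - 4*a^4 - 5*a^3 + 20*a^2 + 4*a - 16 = (a - 4)*(a^4 - 5*a^2 + 4) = (a - 4)*(a - 2)*(a^3 + 2*a^2 - a - 2) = (a - 4)*(a - 2)*(a - 1)*(a^2 + 3*a + 2) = (a - 4)*(a - 2)*(a - 1)*(a + 2)*(a + 1)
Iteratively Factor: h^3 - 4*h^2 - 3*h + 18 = (h - 3)*(h^2 - h - 6) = (h - 3)*(h + 2)*(h - 3)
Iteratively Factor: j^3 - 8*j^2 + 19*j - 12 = (j - 4)*(j^2 - 4*j + 3) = (j - 4)*(j - 3)*(j - 1)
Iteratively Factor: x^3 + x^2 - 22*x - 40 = (x + 2)*(x^2 - x - 20) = (x - 5)*(x + 2)*(x + 4)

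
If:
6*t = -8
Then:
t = -4/3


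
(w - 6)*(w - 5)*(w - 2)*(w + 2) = w^4 - 11*w^3 + 26*w^2 + 44*w - 120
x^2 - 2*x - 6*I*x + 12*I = (x - 2)*(x - 6*I)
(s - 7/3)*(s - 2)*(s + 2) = s^3 - 7*s^2/3 - 4*s + 28/3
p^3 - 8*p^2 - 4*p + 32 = (p - 8)*(p - 2)*(p + 2)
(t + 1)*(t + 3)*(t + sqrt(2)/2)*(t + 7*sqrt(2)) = t^4 + 4*t^3 + 15*sqrt(2)*t^3/2 + 10*t^2 + 30*sqrt(2)*t^2 + 28*t + 45*sqrt(2)*t/2 + 21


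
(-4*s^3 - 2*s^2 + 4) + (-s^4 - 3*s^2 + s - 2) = -s^4 - 4*s^3 - 5*s^2 + s + 2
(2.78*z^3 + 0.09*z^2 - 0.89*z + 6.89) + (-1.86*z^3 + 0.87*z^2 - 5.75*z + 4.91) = 0.92*z^3 + 0.96*z^2 - 6.64*z + 11.8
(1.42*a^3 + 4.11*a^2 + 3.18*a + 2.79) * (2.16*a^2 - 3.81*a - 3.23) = 3.0672*a^5 + 3.4674*a^4 - 13.3769*a^3 - 19.3647*a^2 - 20.9013*a - 9.0117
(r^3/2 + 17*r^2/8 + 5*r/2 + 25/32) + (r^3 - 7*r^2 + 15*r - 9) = 3*r^3/2 - 39*r^2/8 + 35*r/2 - 263/32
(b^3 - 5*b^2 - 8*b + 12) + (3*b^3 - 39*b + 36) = 4*b^3 - 5*b^2 - 47*b + 48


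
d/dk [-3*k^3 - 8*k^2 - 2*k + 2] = -9*k^2 - 16*k - 2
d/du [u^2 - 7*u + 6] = 2*u - 7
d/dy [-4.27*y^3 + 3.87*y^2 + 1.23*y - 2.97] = -12.81*y^2 + 7.74*y + 1.23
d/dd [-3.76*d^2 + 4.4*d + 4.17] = 4.4 - 7.52*d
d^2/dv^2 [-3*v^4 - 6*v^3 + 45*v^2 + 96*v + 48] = -36*v^2 - 36*v + 90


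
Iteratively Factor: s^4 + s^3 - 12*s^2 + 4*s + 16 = (s - 2)*(s^3 + 3*s^2 - 6*s - 8) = (s - 2)*(s + 1)*(s^2 + 2*s - 8) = (s - 2)^2*(s + 1)*(s + 4)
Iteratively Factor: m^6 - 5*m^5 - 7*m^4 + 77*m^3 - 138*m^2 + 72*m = (m)*(m^5 - 5*m^4 - 7*m^3 + 77*m^2 - 138*m + 72) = m*(m - 3)*(m^4 - 2*m^3 - 13*m^2 + 38*m - 24) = m*(m - 3)*(m - 2)*(m^3 - 13*m + 12) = m*(m - 3)^2*(m - 2)*(m^2 + 3*m - 4) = m*(m - 3)^2*(m - 2)*(m + 4)*(m - 1)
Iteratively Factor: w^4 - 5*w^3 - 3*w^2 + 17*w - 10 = (w - 5)*(w^3 - 3*w + 2) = (w - 5)*(w + 2)*(w^2 - 2*w + 1) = (w - 5)*(w - 1)*(w + 2)*(w - 1)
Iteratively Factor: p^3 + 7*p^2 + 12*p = (p)*(p^2 + 7*p + 12) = p*(p + 4)*(p + 3)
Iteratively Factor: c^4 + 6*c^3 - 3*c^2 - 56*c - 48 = (c + 4)*(c^3 + 2*c^2 - 11*c - 12) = (c + 4)^2*(c^2 - 2*c - 3) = (c + 1)*(c + 4)^2*(c - 3)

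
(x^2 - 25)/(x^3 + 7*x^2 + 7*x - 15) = (x - 5)/(x^2 + 2*x - 3)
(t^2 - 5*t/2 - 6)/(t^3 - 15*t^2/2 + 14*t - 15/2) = (2*t^2 - 5*t - 12)/(2*t^3 - 15*t^2 + 28*t - 15)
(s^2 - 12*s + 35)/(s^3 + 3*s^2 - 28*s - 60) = (s - 7)/(s^2 + 8*s + 12)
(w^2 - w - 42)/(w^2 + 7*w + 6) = (w - 7)/(w + 1)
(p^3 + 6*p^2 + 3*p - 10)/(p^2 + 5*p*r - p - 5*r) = (p^2 + 7*p + 10)/(p + 5*r)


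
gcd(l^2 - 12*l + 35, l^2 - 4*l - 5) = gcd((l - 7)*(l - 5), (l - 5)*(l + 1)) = l - 5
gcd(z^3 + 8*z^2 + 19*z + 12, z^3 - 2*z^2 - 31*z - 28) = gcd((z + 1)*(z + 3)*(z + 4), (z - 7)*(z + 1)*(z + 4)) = z^2 + 5*z + 4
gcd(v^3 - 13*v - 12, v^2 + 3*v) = v + 3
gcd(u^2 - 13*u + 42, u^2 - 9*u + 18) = u - 6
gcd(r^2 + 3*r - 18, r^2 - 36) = r + 6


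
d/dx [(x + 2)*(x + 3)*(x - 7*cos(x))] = (x + 2)*(x + 3)*(7*sin(x) + 1) + (x + 2)*(x - 7*cos(x)) + (x + 3)*(x - 7*cos(x))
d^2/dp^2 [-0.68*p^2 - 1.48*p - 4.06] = -1.36000000000000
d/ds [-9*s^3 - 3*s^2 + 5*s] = -27*s^2 - 6*s + 5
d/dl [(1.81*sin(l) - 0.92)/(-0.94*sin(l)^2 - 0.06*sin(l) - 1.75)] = (1.7014*sin(l)^2 - 1.7296*sin(l) - 3.2227)*cos(l)/(0.8836*sin(l)^4 + 0.1128*sin(l)^3 + 3.2936*sin(l)^2 + 0.21*sin(l) + 3.0625)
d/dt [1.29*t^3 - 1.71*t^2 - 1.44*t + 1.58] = 3.87*t^2 - 3.42*t - 1.44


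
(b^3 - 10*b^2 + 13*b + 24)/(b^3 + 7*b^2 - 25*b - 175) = (b^3 - 10*b^2 + 13*b + 24)/(b^3 + 7*b^2 - 25*b - 175)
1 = 1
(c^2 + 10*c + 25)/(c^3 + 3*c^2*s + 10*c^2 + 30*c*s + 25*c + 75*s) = 1/(c + 3*s)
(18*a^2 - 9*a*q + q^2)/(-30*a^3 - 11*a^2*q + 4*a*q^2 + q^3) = (-6*a + q)/(10*a^2 + 7*a*q + q^2)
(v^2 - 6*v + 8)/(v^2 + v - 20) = (v - 2)/(v + 5)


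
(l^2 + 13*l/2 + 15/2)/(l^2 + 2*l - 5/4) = 2*(2*l^2 + 13*l + 15)/(4*l^2 + 8*l - 5)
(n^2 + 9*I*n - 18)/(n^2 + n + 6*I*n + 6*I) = (n + 3*I)/(n + 1)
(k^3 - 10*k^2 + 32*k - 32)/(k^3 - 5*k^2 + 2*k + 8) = (k - 4)/(k + 1)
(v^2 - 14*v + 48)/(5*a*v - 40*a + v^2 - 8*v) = (v - 6)/(5*a + v)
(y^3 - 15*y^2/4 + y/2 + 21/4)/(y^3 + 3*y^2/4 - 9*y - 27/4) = (4*y^2 - 3*y - 7)/(4*y^2 + 15*y + 9)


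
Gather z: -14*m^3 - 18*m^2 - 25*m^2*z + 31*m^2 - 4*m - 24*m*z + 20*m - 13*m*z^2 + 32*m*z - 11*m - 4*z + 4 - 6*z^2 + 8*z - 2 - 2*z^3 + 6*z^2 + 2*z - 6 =-14*m^3 + 13*m^2 - 13*m*z^2 + 5*m - 2*z^3 + z*(-25*m^2 + 8*m + 6) - 4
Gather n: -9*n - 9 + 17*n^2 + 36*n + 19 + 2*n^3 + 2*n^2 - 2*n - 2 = 2*n^3 + 19*n^2 + 25*n + 8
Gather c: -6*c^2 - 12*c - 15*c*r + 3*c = -6*c^2 + c*(-15*r - 9)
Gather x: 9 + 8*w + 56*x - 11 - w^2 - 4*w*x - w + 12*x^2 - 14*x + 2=-w^2 + 7*w + 12*x^2 + x*(42 - 4*w)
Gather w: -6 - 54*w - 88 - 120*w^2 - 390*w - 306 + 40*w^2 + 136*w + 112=-80*w^2 - 308*w - 288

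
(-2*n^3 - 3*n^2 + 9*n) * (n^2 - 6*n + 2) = -2*n^5 + 9*n^4 + 23*n^3 - 60*n^2 + 18*n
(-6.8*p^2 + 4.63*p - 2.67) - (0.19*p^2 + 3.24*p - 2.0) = -6.99*p^2 + 1.39*p - 0.67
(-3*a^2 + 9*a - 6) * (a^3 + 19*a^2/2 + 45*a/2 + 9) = -3*a^5 - 39*a^4/2 + 12*a^3 + 237*a^2/2 - 54*a - 54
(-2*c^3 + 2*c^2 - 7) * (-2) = 4*c^3 - 4*c^2 + 14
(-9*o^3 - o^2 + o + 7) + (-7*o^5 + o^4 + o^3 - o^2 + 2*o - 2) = -7*o^5 + o^4 - 8*o^3 - 2*o^2 + 3*o + 5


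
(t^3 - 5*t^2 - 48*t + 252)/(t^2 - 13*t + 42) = (t^2 + t - 42)/(t - 7)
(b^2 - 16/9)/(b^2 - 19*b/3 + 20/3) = (b + 4/3)/(b - 5)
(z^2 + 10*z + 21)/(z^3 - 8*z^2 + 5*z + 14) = (z^2 + 10*z + 21)/(z^3 - 8*z^2 + 5*z + 14)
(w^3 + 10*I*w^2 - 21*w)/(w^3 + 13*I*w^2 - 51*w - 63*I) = w/(w + 3*I)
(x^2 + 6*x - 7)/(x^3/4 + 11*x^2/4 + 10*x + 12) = 4*(x^2 + 6*x - 7)/(x^3 + 11*x^2 + 40*x + 48)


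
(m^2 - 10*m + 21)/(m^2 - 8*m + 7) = (m - 3)/(m - 1)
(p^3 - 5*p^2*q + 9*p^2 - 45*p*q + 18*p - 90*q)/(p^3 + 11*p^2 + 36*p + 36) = (p - 5*q)/(p + 2)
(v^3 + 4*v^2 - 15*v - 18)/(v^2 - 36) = (v^2 - 2*v - 3)/(v - 6)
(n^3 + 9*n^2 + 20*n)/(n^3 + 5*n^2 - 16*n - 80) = n/(n - 4)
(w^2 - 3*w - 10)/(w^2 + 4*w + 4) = (w - 5)/(w + 2)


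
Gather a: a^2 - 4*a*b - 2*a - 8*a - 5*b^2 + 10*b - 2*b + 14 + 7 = a^2 + a*(-4*b - 10) - 5*b^2 + 8*b + 21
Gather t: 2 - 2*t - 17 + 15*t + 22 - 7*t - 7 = 6*t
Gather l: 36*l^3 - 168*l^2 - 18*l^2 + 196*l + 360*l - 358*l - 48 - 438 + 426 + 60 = 36*l^3 - 186*l^2 + 198*l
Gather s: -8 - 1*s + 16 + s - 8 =0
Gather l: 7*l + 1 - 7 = 7*l - 6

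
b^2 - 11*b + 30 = (b - 6)*(b - 5)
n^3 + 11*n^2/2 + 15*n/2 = n*(n + 5/2)*(n + 3)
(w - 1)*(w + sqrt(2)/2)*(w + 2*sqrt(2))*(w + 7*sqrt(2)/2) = w^4 - w^3 + 6*sqrt(2)*w^3 - 6*sqrt(2)*w^2 + 39*w^2/2 - 39*w/2 + 7*sqrt(2)*w - 7*sqrt(2)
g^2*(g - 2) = g^3 - 2*g^2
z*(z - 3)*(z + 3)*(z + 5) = z^4 + 5*z^3 - 9*z^2 - 45*z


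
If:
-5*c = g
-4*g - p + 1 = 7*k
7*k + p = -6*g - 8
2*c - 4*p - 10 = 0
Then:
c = 9/10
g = -9/2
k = 421/140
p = -41/20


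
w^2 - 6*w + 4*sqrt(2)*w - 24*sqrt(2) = (w - 6)*(w + 4*sqrt(2))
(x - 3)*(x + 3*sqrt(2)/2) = x^2 - 3*x + 3*sqrt(2)*x/2 - 9*sqrt(2)/2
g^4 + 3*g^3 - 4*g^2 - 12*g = g*(g - 2)*(g + 2)*(g + 3)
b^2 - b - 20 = (b - 5)*(b + 4)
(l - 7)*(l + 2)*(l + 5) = l^3 - 39*l - 70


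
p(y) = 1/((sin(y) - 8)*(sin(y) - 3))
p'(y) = -cos(y)/((sin(y) - 8)*(sin(y) - 3)^2) - cos(y)/((sin(y) - 8)^2*(sin(y) - 3))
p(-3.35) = 0.05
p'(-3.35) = -0.02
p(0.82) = 0.06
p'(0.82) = 0.02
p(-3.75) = 0.06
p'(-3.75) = -0.02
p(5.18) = 0.03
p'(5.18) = 0.00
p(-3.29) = 0.04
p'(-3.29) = -0.02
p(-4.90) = 0.07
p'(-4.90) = 0.01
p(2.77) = 0.05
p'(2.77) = -0.02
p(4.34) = 0.03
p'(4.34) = -0.00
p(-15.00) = 0.03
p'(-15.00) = -0.00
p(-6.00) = 0.05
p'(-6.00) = 0.02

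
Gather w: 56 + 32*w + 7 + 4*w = 36*w + 63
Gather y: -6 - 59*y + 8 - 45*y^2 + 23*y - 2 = -45*y^2 - 36*y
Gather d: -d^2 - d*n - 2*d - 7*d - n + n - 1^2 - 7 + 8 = -d^2 + d*(-n - 9)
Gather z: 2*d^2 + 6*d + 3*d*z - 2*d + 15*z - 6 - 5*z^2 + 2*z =2*d^2 + 4*d - 5*z^2 + z*(3*d + 17) - 6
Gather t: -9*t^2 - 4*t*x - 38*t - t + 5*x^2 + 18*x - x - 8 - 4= -9*t^2 + t*(-4*x - 39) + 5*x^2 + 17*x - 12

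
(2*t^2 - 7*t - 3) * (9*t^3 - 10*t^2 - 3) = 18*t^5 - 83*t^4 + 43*t^3 + 24*t^2 + 21*t + 9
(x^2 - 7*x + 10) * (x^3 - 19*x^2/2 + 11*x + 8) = x^5 - 33*x^4/2 + 175*x^3/2 - 164*x^2 + 54*x + 80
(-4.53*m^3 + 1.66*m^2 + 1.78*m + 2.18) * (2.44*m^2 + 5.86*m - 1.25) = -11.0532*m^5 - 22.4954*m^4 + 19.7333*m^3 + 13.675*m^2 + 10.5498*m - 2.725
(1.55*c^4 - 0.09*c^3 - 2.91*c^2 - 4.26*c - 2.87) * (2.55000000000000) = 3.9525*c^4 - 0.2295*c^3 - 7.4205*c^2 - 10.863*c - 7.3185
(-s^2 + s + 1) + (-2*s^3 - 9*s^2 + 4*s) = -2*s^3 - 10*s^2 + 5*s + 1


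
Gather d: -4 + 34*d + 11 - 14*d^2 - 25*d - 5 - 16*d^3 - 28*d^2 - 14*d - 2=-16*d^3 - 42*d^2 - 5*d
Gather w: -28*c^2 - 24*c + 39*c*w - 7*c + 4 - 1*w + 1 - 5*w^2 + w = -28*c^2 + 39*c*w - 31*c - 5*w^2 + 5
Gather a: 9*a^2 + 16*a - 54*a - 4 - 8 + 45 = 9*a^2 - 38*a + 33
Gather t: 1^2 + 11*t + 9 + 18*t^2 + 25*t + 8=18*t^2 + 36*t + 18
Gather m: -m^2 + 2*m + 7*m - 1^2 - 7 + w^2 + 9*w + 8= -m^2 + 9*m + w^2 + 9*w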